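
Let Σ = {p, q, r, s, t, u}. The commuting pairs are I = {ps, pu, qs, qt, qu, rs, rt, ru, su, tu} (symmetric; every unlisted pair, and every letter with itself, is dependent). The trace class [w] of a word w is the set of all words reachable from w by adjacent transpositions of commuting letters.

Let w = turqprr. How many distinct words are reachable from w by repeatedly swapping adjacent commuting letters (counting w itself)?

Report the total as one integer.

#0=t has no predecessor
#1=u has no predecessor
#2=r has no predecessor
#3=q depends on [2:r]
#4=p depends on [0:t, 3:q]
#5=r depends on [4:p]
#6=r depends on [5:r]
sources: [0:t, 1:u, 2:r]
N(rest) = Σ N(rest − s) over sources s of rest; N(one piece) = 1:
  size 1 → [1]=1  [6]=1
  size 2 → [1,6]=2  [5,6]=1
  size 3 → [1,5,6]=3  [4,5,6]=1
  size 4 → [0,4,5,6]=1  [1,4,5,6]=4  [3,4,5,6]=1
  size 5 → [0,1,4,5,6]=5  [0,3,4,5,6]=2  [1,3,4,5,6]=5  [2,3,4,5,6]=1
  first=0(t) contributes 6
  first=1(u) contributes 3
  first=2(r) contributes 12
|[w]| = 21

21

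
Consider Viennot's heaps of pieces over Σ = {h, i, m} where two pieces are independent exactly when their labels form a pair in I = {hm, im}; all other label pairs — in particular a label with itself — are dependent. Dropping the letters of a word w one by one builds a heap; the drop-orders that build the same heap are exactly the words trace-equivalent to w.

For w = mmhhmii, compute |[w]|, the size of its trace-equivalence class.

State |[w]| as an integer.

0(m) covers ∅
1(m) covers 0:m
2(h) covers ∅
3(h) covers 2:h
4(m) covers 1:m
5(i) covers 3:h
6(i) covers 5:i
floor of heap: 0:m, 2:h
completions by unplaced set U, small U first (add the entries for U minus each lowest piece of U):
  |U|=1: {4}:1  {6}:1
  |U|=2: {1,4}:1  {4,6}:2  {5,6}:1
  |U|=3: {0,1,4}:1  {1,4,6}:3  {3,5,6}:1  {4,5,6}:3
  |U|=4: {0,1,4,6}:4  {1,4,5,6}:6  {2,3,5,6}:1  {3,4,5,6}:4
  |U|=5: {0,1,4,5,6}:10  {1,3,4,5,6}:10  {2,3,4,5,6}:5
  start at 0(m): 15
  start at 2(h): 20
sum over floor = 35

35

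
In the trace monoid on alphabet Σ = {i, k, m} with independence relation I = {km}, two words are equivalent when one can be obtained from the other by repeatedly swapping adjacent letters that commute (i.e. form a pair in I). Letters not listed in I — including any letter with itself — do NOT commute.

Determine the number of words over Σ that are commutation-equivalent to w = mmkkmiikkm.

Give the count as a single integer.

piece 0:m — minimal
piece 1:m rests on {0:m}
piece 2:k — minimal
piece 3:k rests on {2:k}
piece 4:m rests on {1:m}
piece 5:i rests on {3:k, 4:m}
piece 6:i rests on {5:i}
piece 7:k rests on {6:i}
piece 8:k rests on {7:k}
piece 9:m rests on {6:i}
minimal pieces: {0:m, 2:k}
ways to finish when only these pieces remain (= sum over removing one remaining piece with nothing left below it):
  1 left: {8}→1  {9}→1
  2 left: {7,8}→1  {8,9}→2
  3 left: {7,8,9}→3
  4 left: {6,7,8,9}→3
  5 left: {5,6,7,8,9}→3
  6 left: {3,5,6,7,8,9}→3  {4,5,6,7,8,9}→3
  7 left: {1,4,5,6,7,8,9}→3  {2,3,5,6,7,8,9}→3  {3,4,5,6,7,8,9}→6
  8 left: {0,1,4,5,6,7,8,9}→3  {1,3,4,5,6,7,8,9}→9  {2,3,4,5,6,7,8,9}→9
  placing 0:m first → 18 extensions
  placing 2:k first → 12 extensions
total linear extensions = 30

30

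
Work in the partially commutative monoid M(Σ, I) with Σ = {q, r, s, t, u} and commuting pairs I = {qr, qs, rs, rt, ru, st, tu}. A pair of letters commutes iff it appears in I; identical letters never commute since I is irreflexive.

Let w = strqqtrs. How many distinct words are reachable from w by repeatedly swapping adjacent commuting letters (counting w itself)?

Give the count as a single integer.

420

#0=s has no predecessor
#1=t has no predecessor
#2=r has no predecessor
#3=q depends on [1:t]
#4=q depends on [3:q]
#5=t depends on [4:q]
#6=r depends on [2:r]
#7=s depends on [0:s]
sources: [0:s, 1:t, 2:r]
N(rest) = Σ N(rest − s) over sources s of rest; N(one piece) = 1:
  size 1 → [5]=1  [6]=1  [7]=1
  size 2 → [0,7]=1  [2,6]=1  [4,5]=1  [5,6]=2  [5,7]=2  [6,7]=2
  size 3 → [0,5,7]=3  [0,6,7]=3  [2,5,6]=3  [2,6,7]=3  [3,4,5]=1  [4,5,6]=3  [4,5,7]=3  [5,6,7]=6
  size 4 → [0,2,6,7]=6  [0,4,5,7]=6  [0,5,6,7]=12  [1,3,4,5]=1  [2,4,5,6]=6  [2,5,6,7]=12  [3,4,5,6]=4  [3,4,5,7]=4  [4,5,6,7]=12
  size 5 → [0,2,5,6,7]=30  [0,3,4,5,7]=10  [0,4,5,6,7]=30  [1,3,4,5,6]=5  [1,3,4,5,7]=5  [2,3,4,5,6]=10  [2,4,5,6,7]=30  [3,4,5,6,7]=20
  size 6 → [0,1,3,4,5,7]=15  [0,2,4,5,6,7]=90  [0,3,4,5,6,7]=60  [1,2,3,4,5,6]=15  [1,3,4,5,6,7]=30  [2,3,4,5,6,7]=60
  first=0(s) contributes 105
  first=1(t) contributes 210
  first=2(r) contributes 105
|[w]| = 420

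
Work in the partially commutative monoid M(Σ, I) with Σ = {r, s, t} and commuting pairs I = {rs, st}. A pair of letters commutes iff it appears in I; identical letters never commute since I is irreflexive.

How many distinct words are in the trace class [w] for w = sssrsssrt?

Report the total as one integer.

84

piece 0:s — minimal
piece 1:s rests on {0:s}
piece 2:s rests on {1:s}
piece 3:r — minimal
piece 4:s rests on {2:s}
piece 5:s rests on {4:s}
piece 6:s rests on {5:s}
piece 7:r rests on {3:r}
piece 8:t rests on {7:r}
minimal pieces: {0:s, 3:r}
ways to finish when only these pieces remain (= sum over removing one remaining piece with nothing left below it):
  1 left: {6}→1  {8}→1
  2 left: {5,6}→1  {6,8}→2  {7,8}→1
  3 left: {3,7,8}→1  {4,5,6}→1  {5,6,8}→3  {6,7,8}→3
  4 left: {2,4,5,6}→1  {3,6,7,8}→4  {4,5,6,8}→4  {5,6,7,8}→6
  5 left: {1,2,4,5,6}→1  {2,4,5,6,8}→5  {3,5,6,7,8}→10  {4,5,6,7,8}→10
  6 left: {0,1,2,4,5,6}→1  {1,2,4,5,6,8}→6  {2,4,5,6,7,8}→15  {3,4,5,6,7,8}→20
  7 left: {0,1,2,4,5,6,8}→7  {1,2,4,5,6,7,8}→21  {2,3,4,5,6,7,8}→35
  placing 0:s first → 56 extensions
  placing 3:r first → 28 extensions
total linear extensions = 84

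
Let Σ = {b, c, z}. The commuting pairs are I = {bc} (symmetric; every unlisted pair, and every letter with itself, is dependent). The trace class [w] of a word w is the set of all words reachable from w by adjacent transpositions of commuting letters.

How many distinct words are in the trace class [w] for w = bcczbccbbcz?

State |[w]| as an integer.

#0=b has no predecessor
#1=c has no predecessor
#2=c depends on [1:c]
#3=z depends on [0:b, 2:c]
#4=b depends on [3:z]
#5=c depends on [3:z]
#6=c depends on [5:c]
#7=b depends on [4:b]
#8=b depends on [7:b]
#9=c depends on [6:c]
#10=z depends on [8:b, 9:c]
sources: [0:b, 1:c]
N(rest) = Σ N(rest − s) over sources s of rest; N(one piece) = 1:
  size 1 → [10]=1
  size 2 → [8,10]=1  [9,10]=1
  size 3 → [6,9,10]=1  [7,8,10]=1  [8,9,10]=2
  size 4 → [4,7,8,10]=1  [5,6,9,10]=1  [6,8,9,10]=3  [7,8,9,10]=3
  size 5 → [4,7,8,9,10]=4  [5,6,8,9,10]=4  [6,7,8,9,10]=6
  size 6 → [4,6,7,8,9,10]=10  [5,6,7,8,9,10]=10
  size 7 → [4,5,6,7,8,9,10]=20
  size 8 → [3,4,5,6,7,8,9,10]=20
  size 9 → [0,3,4,5,6,7,8,9,10]=20  [2,3,4,5,6,7,8,9,10]=20
  first=0(b) contributes 20
  first=1(c) contributes 40
|[w]| = 60

60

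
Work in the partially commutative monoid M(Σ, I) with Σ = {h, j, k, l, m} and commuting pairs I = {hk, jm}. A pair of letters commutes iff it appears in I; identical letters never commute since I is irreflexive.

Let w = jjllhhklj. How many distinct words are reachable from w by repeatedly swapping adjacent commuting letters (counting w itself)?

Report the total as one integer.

3

piece 0:j — minimal
piece 1:j rests on {0:j}
piece 2:l rests on {1:j}
piece 3:l rests on {2:l}
piece 4:h rests on {3:l}
piece 5:h rests on {4:h}
piece 6:k rests on {3:l}
piece 7:l rests on {5:h, 6:k}
piece 8:j rests on {7:l}
minimal pieces: {0:j}
ways to finish when only these pieces remain (= sum over removing one remaining piece with nothing left below it):
  1 left: {8}→1
  2 left: {7,8}→1
  3 left: {5,7,8}→1  {6,7,8}→1
  4 left: {4,5,7,8}→1  {5,6,7,8}→2
  5 left: {4,5,6,7,8}→3
  6 left: {3,4,5,6,7,8}→3
  7 left: {2,3,4,5,6,7,8}→3
  placing 0:j first → 3 extensions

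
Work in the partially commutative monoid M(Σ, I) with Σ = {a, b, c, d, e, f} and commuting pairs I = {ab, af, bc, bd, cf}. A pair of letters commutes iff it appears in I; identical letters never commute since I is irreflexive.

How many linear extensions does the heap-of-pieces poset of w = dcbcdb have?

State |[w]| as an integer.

#0=d has no predecessor
#1=c depends on [0:d]
#2=b has no predecessor
#3=c depends on [1:c]
#4=d depends on [3:c]
#5=b depends on [2:b]
sources: [0:d, 2:b]
N(rest) = Σ N(rest − s) over sources s of rest; N(one piece) = 1:
  size 1 → [4]=1  [5]=1
  size 2 → [2,5]=1  [3,4]=1  [4,5]=2
  size 3 → [1,3,4]=1  [2,4,5]=3  [3,4,5]=3
  size 4 → [0,1,3,4]=1  [1,3,4,5]=4  [2,3,4,5]=6
  first=0(d) contributes 10
  first=2(b) contributes 5
|[w]| = 15

15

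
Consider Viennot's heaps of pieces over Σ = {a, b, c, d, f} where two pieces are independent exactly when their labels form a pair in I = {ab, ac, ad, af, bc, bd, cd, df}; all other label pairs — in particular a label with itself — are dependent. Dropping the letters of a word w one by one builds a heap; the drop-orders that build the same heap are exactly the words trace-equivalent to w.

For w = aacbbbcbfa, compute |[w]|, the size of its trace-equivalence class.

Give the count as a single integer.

piece 0:a — minimal
piece 1:a rests on {0:a}
piece 2:c — minimal
piece 3:b — minimal
piece 4:b rests on {3:b}
piece 5:b rests on {4:b}
piece 6:c rests on {2:c}
piece 7:b rests on {5:b}
piece 8:f rests on {6:c, 7:b}
piece 9:a rests on {1:a}
minimal pieces: {0:a, 2:c, 3:b}
ways to finish when only these pieces remain (= sum over removing one remaining piece with nothing left below it):
  1 left: {8}→1  {9}→1
  2 left: {1,9}→1  {6,8}→1  {7,8}→1  {8,9}→2
  3 left: {0,1,9}→1  {1,8,9}→3  {2,6,8}→1  {5,7,8}→1  {6,7,8}→2  {6,8,9}→3  {7,8,9}→3
  4 left: {0,1,8,9}→4  {1,6,8,9}→6  {1,7,8,9}→6  {2,6,7,8}→3  {2,6,8,9}→4  {4,5,7,8}→1  {5,6,7,8}→3  {5,7,8,9}→4  {6,7,8,9}→8
  5 left: {0,1,6,8,9}→10  {0,1,7,8,9}→10  {1,2,6,8,9}→10  {1,5,7,8,9}→10  {1,6,7,8,9}→20  {2,5,6,7,8}→6  {2,6,7,8,9}→15  {3,4,5,7,8}→1  {4,5,6,7,8}→4  {4,5,7,8,9}→5  {5,6,7,8,9}→15
  6 left: {0,1,2,6,8,9}→20  {0,1,5,7,8,9}→20  {0,1,6,7,8,9}→40  {1,2,6,7,8,9}→45  {1,4,5,7,8,9}→15  {1,5,6,7,8,9}→45  {2,4,5,6,7,8}→10  {2,5,6,7,8,9}→36  {3,4,5,6,7,8}→5  {3,4,5,7,8,9}→6  {4,5,6,7,8,9}→24
  7 left: {0,1,2,6,7,8,9}→105  {0,1,4,5,7,8,9}→35  {0,1,5,6,7,8,9}→105  {1,2,5,6,7,8,9}→126  {1,3,4,5,7,8,9}→21  {1,4,5,6,7,8,9}→84  {2,3,4,5,6,7,8}→15  {2,4,5,6,7,8,9}→70  {3,4,5,6,7,8,9}→35
  8 left: {0,1,2,5,6,7,8,9}→336  {0,1,3,4,5,7,8,9}→56  {0,1,4,5,6,7,8,9}→224  {1,2,4,5,6,7,8,9}→280  {1,3,4,5,6,7,8,9}→140  {2,3,4,5,6,7,8,9}→120
  placing 0:a first → 540 extensions
  placing 2:c first → 420 extensions
  placing 3:b first → 840 extensions
total linear extensions = 1800

1800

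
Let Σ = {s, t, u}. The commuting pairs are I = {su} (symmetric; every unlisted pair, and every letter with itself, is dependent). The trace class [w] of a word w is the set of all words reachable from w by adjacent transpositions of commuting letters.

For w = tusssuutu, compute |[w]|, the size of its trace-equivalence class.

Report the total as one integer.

#0=t has no predecessor
#1=u depends on [0:t]
#2=s depends on [0:t]
#3=s depends on [2:s]
#4=s depends on [3:s]
#5=u depends on [1:u]
#6=u depends on [5:u]
#7=t depends on [4:s, 6:u]
#8=u depends on [7:t]
sources: [0:t]
N(rest) = Σ N(rest − s) over sources s of rest; N(one piece) = 1:
  size 1 → [8]=1
  size 2 → [7,8]=1
  size 3 → [4,7,8]=1  [6,7,8]=1
  size 4 → [3,4,7,8]=1  [4,6,7,8]=2  [5,6,7,8]=1
  size 5 → [1,5,6,7,8]=1  [2,3,4,7,8]=1  [3,4,6,7,8]=3  [4,5,6,7,8]=3
  size 6 → [1,4,5,6,7,8]=4  [2,3,4,6,7,8]=4  [3,4,5,6,7,8]=6
  size 7 → [1,3,4,5,6,7,8]=10  [2,3,4,5,6,7,8]=10
  first=0(t) contributes 20

20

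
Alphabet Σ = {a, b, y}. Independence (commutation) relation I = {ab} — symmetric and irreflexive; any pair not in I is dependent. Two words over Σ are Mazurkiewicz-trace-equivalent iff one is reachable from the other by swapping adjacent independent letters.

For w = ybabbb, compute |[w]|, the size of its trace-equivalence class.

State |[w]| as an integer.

5

drop 0:y onto floor
drop 1:b onto {0:y}
drop 2:a onto {0:y}
drop 3:b onto {1:b}
drop 4:b onto {3:b}
drop 5:b onto {4:b}
ground layer = {0:y}
drop-orders for the pieces not yet dropped (sum over which currently-grounded one goes next):
  1 to go: {2} 1  {5} 1
  2 to go: {2,5} 2  {4,5} 1
  3 to go: {2,4,5} 3  {3,4,5} 1
  4 to go: {1,3,4,5} 1  {2,3,4,5} 4
  if 0:y drops first: 5 orders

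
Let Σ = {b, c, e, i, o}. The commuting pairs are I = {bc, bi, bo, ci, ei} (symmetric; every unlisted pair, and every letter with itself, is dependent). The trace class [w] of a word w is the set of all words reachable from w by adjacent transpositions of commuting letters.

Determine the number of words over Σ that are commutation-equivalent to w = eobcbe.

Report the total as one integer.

drop 0:e onto floor
drop 1:o onto {0:e}
drop 2:b onto {0:e}
drop 3:c onto {1:o}
drop 4:b onto {2:b}
drop 5:e onto {3:c, 4:b}
ground layer = {0:e}
drop-orders for the pieces not yet dropped (sum over which currently-grounded one goes next):
  1 to go: {5} 1
  2 to go: {3,5} 1  {4,5} 1
  3 to go: {1,3,5} 1  {2,4,5} 1  {3,4,5} 2
  4 to go: {1,3,4,5} 3  {2,3,4,5} 3
  if 0:e drops first: 6 orders

6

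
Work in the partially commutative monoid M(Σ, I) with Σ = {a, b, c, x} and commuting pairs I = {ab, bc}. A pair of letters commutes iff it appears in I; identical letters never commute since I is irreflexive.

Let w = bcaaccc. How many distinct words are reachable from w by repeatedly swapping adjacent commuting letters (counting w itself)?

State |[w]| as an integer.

7

drop 0:b onto floor
drop 1:c onto floor
drop 2:a onto {1:c}
drop 3:a onto {2:a}
drop 4:c onto {3:a}
drop 5:c onto {4:c}
drop 6:c onto {5:c}
ground layer = {0:b, 1:c}
drop-orders for the pieces not yet dropped (sum over which currently-grounded one goes next):
  1 to go: {0} 1  {6} 1
  2 to go: {0,6} 2  {5,6} 1
  3 to go: {0,5,6} 3  {4,5,6} 1
  4 to go: {0,4,5,6} 4  {3,4,5,6} 1
  5 to go: {0,3,4,5,6} 5  {2,3,4,5,6} 1
  if 0:b drops first: 1 orders
  if 1:c drops first: 6 orders
heap linearizations: 7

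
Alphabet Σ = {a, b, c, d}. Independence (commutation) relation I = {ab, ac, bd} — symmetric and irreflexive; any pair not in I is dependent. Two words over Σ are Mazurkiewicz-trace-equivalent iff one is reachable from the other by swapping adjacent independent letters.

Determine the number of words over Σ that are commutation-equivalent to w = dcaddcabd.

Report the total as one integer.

10

0(d) covers ∅
1(c) covers 0:d
2(a) covers 0:d
3(d) covers 1:c, 2:a
4(d) covers 3:d
5(c) covers 4:d
6(a) covers 4:d
7(b) covers 5:c
8(d) covers 5:c, 6:a
floor of heap: 0:d
completions by unplaced set U, small U first (add the entries for U minus each lowest piece of U):
  |U|=1: {7}:1  {8}:1
  |U|=2: {6,8}:1  {7,8}:2
  |U|=3: {5,7,8}:2  {6,7,8}:3
  |U|=4: {5,6,7,8}:5
  |U|=5: {4,5,6,7,8}:5
  |U|=6: {3,4,5,6,7,8}:5
  |U|=7: {1,3,4,5,6,7,8}:5  {2,3,4,5,6,7,8}:5
  start at 0(d): 10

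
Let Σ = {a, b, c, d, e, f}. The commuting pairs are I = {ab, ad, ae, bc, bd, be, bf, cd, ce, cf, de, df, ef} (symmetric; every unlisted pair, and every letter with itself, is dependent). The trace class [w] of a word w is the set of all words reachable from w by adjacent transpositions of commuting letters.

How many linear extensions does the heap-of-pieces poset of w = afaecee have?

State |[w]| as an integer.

35

piece 0:a — minimal
piece 1:f rests on {0:a}
piece 2:a rests on {1:f}
piece 3:e — minimal
piece 4:c rests on {2:a}
piece 5:e rests on {3:e}
piece 6:e rests on {5:e}
minimal pieces: {0:a, 3:e}
ways to finish when only these pieces remain (= sum over removing one remaining piece with nothing left below it):
  1 left: {4}→1  {6}→1
  2 left: {2,4}→1  {4,6}→2  {5,6}→1
  3 left: {1,2,4}→1  {2,4,6}→3  {3,5,6}→1  {4,5,6}→3
  4 left: {0,1,2,4}→1  {1,2,4,6}→4  {2,4,5,6}→6  {3,4,5,6}→4
  5 left: {0,1,2,4,6}→5  {1,2,4,5,6}→10  {2,3,4,5,6}→10
  placing 0:a first → 20 extensions
  placing 3:e first → 15 extensions
total linear extensions = 35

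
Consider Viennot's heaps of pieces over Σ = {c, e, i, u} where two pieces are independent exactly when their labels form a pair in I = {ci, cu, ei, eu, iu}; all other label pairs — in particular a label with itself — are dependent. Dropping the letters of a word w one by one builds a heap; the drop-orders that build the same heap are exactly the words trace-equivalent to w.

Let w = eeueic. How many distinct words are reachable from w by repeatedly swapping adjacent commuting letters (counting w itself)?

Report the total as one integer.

30

#0=e has no predecessor
#1=e depends on [0:e]
#2=u has no predecessor
#3=e depends on [1:e]
#4=i has no predecessor
#5=c depends on [3:e]
sources: [0:e, 2:u, 4:i]
N(rest) = Σ N(rest − s) over sources s of rest; N(one piece) = 1:
  size 1 → [2]=1  [4]=1  [5]=1
  size 2 → [2,4]=2  [2,5]=2  [3,5]=1  [4,5]=2
  size 3 → [1,3,5]=1  [2,3,5]=3  [2,4,5]=6  [3,4,5]=3
  size 4 → [0,1,3,5]=1  [1,2,3,5]=4  [1,3,4,5]=4  [2,3,4,5]=12
  first=0(e) contributes 20
  first=2(u) contributes 5
  first=4(i) contributes 5
|[w]| = 30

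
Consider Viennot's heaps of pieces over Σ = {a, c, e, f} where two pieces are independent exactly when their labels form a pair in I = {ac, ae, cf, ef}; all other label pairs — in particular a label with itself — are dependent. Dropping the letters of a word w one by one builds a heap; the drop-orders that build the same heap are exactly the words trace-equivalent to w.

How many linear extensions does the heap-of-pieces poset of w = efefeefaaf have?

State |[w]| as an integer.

drop 0:e onto floor
drop 1:f onto floor
drop 2:e onto {0:e}
drop 3:f onto {1:f}
drop 4:e onto {2:e}
drop 5:e onto {4:e}
drop 6:f onto {3:f}
drop 7:a onto {6:f}
drop 8:a onto {7:a}
drop 9:f onto {8:a}
ground layer = {0:e, 1:f}
drop-orders for the pieces not yet dropped (sum over which currently-grounded one goes next):
  1 to go: {5} 1  {9} 1
  2 to go: {4,5} 1  {5,9} 2  {8,9} 1
  3 to go: {2,4,5} 1  {4,5,9} 3  {5,8,9} 3  {7,8,9} 1
  4 to go: {0,2,4,5} 1  {2,4,5,9} 4  {4,5,8,9} 6  {5,7,8,9} 4  {6,7,8,9} 1
  5 to go: {0,2,4,5,9} 5  {2,4,5,8,9} 10  {3,6,7,8,9} 1  {4,5,7,8,9} 10  {5,6,7,8,9} 5
  6 to go: {0,2,4,5,8,9} 15  {1,3,6,7,8,9} 1  {2,4,5,7,8,9} 20  {3,5,6,7,8,9} 6  {4,5,6,7,8,9} 15
  7 to go: {0,2,4,5,7,8,9} 35  {1,3,5,6,7,8,9} 7  {2,4,5,6,7,8,9} 35  {3,4,5,6,7,8,9} 21
  8 to go: {0,2,4,5,6,7,8,9} 70  {1,3,4,5,6,7,8,9} 28  {2,3,4,5,6,7,8,9} 56
  if 0:e drops first: 84 orders
  if 1:f drops first: 126 orders
heap linearizations: 210

210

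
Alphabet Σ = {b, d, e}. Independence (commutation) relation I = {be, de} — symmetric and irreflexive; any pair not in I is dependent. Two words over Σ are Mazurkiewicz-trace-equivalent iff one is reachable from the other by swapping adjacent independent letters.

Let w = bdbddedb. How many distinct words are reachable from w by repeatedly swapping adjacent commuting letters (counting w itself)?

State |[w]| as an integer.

8

0(b) covers ∅
1(d) covers 0:b
2(b) covers 1:d
3(d) covers 2:b
4(d) covers 3:d
5(e) covers ∅
6(d) covers 4:d
7(b) covers 6:d
floor of heap: 0:b, 5:e
completions by unplaced set U, small U first (add the entries for U minus each lowest piece of U):
  |U|=1: {5}:1  {7}:1
  |U|=2: {5,7}:2  {6,7}:1
  |U|=3: {4,6,7}:1  {5,6,7}:3
  |U|=4: {3,4,6,7}:1  {4,5,6,7}:4
  |U|=5: {2,3,4,6,7}:1  {3,4,5,6,7}:5
  |U|=6: {1,2,3,4,6,7}:1  {2,3,4,5,6,7}:6
  start at 0(b): 7
  start at 5(e): 1
sum over floor = 8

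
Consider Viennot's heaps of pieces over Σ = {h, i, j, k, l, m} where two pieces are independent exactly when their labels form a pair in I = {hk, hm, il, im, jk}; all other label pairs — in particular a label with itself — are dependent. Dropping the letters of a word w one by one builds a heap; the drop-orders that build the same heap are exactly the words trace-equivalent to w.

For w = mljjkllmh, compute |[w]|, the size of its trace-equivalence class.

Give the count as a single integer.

6

drop 0:m onto floor
drop 1:l onto {0:m}
drop 2:j onto {1:l}
drop 3:j onto {2:j}
drop 4:k onto {1:l}
drop 5:l onto {3:j, 4:k}
drop 6:l onto {5:l}
drop 7:m onto {6:l}
drop 8:h onto {6:l}
ground layer = {0:m}
drop-orders for the pieces not yet dropped (sum over which currently-grounded one goes next):
  1 to go: {7} 1  {8} 1
  2 to go: {7,8} 2
  3 to go: {6,7,8} 2
  4 to go: {5,6,7,8} 2
  5 to go: {3,5,6,7,8} 2  {4,5,6,7,8} 2
  6 to go: {2,3,5,6,7,8} 2  {3,4,5,6,7,8} 4
  7 to go: {2,3,4,5,6,7,8} 6
  if 0:m drops first: 6 orders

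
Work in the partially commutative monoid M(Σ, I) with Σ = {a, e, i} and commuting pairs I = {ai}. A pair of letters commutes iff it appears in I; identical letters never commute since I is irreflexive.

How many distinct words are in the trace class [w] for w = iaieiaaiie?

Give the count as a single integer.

drop 0:i onto floor
drop 1:a onto floor
drop 2:i onto {0:i}
drop 3:e onto {1:a, 2:i}
drop 4:i onto {3:e}
drop 5:a onto {3:e}
drop 6:a onto {5:a}
drop 7:i onto {4:i}
drop 8:i onto {7:i}
drop 9:e onto {6:a, 8:i}
ground layer = {0:i, 1:a}
drop-orders for the pieces not yet dropped (sum over which currently-grounded one goes next):
  1 to go: {9} 1
  2 to go: {6,9} 1  {8,9} 1
  3 to go: {5,6,9} 1  {6,8,9} 2  {7,8,9} 1
  4 to go: {4,7,8,9} 1  {5,6,8,9} 3  {6,7,8,9} 3
  5 to go: {4,6,7,8,9} 4  {5,6,7,8,9} 6
  6 to go: {4,5,6,7,8,9} 10
  7 to go: {3,4,5,6,7,8,9} 10
  8 to go: {1,3,4,5,6,7,8,9} 10  {2,3,4,5,6,7,8,9} 10
  if 0:i drops first: 20 orders
  if 1:a drops first: 10 orders
heap linearizations: 30

30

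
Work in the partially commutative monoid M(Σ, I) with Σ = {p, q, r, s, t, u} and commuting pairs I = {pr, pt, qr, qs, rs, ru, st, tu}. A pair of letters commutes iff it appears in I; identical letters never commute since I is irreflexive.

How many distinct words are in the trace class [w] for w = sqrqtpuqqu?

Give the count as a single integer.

piece 0:s — minimal
piece 1:q — minimal
piece 2:r — minimal
piece 3:q rests on {1:q}
piece 4:t rests on {2:r, 3:q}
piece 5:p rests on {0:s, 3:q}
piece 6:u rests on {5:p}
piece 7:q rests on {4:t, 6:u}
piece 8:q rests on {7:q}
piece 9:u rests on {8:q}
minimal pieces: {0:s, 1:q, 2:r}
ways to finish when only these pieces remain (= sum over removing one remaining piece with nothing left below it):
  1 left: {9}→1
  2 left: {8,9}→1
  3 left: {7,8,9}→1
  4 left: {4,7,8,9}→1  {6,7,8,9}→1
  5 left: {2,4,7,8,9}→1  {4,6,7,8,9}→2  {5,6,7,8,9}→1
  6 left: {0,5,6,7,8,9}→1  {2,4,6,7,8,9}→3  {4,5,6,7,8,9}→3
  7 left: {0,4,5,6,7,8,9}→4  {2,4,5,6,7,8,9}→6  {3,4,5,6,7,8,9}→3
  8 left: {0,2,4,5,6,7,8,9}→10  {0,3,4,5,6,7,8,9}→7  {1,3,4,5,6,7,8,9}→3  {2,3,4,5,6,7,8,9}→9
  placing 0:s first → 12 extensions
  placing 1:q first → 26 extensions
  placing 2:r first → 10 extensions
total linear extensions = 48

48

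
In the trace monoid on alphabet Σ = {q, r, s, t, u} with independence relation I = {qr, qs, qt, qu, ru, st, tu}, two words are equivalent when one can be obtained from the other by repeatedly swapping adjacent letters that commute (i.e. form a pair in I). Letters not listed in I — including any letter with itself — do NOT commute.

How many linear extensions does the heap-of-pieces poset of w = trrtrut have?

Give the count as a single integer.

0(t) covers ∅
1(r) covers 0:t
2(r) covers 1:r
3(t) covers 2:r
4(r) covers 3:t
5(u) covers ∅
6(t) covers 4:r
floor of heap: 0:t, 5:u
completions by unplaced set U, small U first (add the entries for U minus each lowest piece of U):
  |U|=1: {5}:1  {6}:1
  |U|=2: {4,6}:1  {5,6}:2
  |U|=3: {3,4,6}:1  {4,5,6}:3
  |U|=4: {2,3,4,6}:1  {3,4,5,6}:4
  |U|=5: {1,2,3,4,6}:1  {2,3,4,5,6}:5
  start at 0(t): 6
  start at 5(u): 1
sum over floor = 7

7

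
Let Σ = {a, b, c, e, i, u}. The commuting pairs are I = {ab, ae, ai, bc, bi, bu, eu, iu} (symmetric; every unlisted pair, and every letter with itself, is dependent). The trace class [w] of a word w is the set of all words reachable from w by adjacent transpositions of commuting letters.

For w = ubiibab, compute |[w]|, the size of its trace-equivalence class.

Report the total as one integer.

drop 0:u onto floor
drop 1:b onto floor
drop 2:i onto floor
drop 3:i onto {2:i}
drop 4:b onto {1:b}
drop 5:a onto {0:u}
drop 6:b onto {4:b}
ground layer = {0:u, 1:b, 2:i}
drop-orders for the pieces not yet dropped (sum over which currently-grounded one goes next):
  1 to go: {3} 1  {5} 1  {6} 1
  2 to go: {0,5} 1  {2,3} 1  {3,5} 2  {3,6} 2  {4,6} 1  {5,6} 2
  3 to go: {0,3,5} 3  {0,5,6} 3  {1,4,6} 1  {2,3,5} 3  {2,3,6} 3  {3,4,6} 3  {3,5,6} 6  {4,5,6} 3
  4 to go: {0,2,3,5} 6  {0,3,5,6} 12  {0,4,5,6} 6  {1,3,4,6} 4  {1,4,5,6} 4  {2,3,4,6} 6  {2,3,5,6} 12  {3,4,5,6} 12
  5 to go: {0,1,4,5,6} 10  {0,2,3,5,6} 30  {0,3,4,5,6} 30  {1,2,3,4,6} 10  {1,3,4,5,6} 20  {2,3,4,5,6} 30
  if 0:u drops first: 60 orders
  if 1:b drops first: 90 orders
  if 2:i drops first: 60 orders
heap linearizations: 210

210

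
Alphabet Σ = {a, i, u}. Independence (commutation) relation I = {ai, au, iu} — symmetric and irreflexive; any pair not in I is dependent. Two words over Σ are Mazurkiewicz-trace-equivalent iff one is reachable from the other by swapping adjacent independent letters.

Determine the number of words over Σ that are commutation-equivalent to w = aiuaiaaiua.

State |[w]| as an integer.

#0=a has no predecessor
#1=i has no predecessor
#2=u has no predecessor
#3=a depends on [0:a]
#4=i depends on [1:i]
#5=a depends on [3:a]
#6=a depends on [5:a]
#7=i depends on [4:i]
#8=u depends on [2:u]
#9=a depends on [6:a]
sources: [0:a, 1:i, 2:u]
N(rest) = Σ N(rest − s) over sources s of rest; N(one piece) = 1:
  size 1 → [7]=1  [8]=1  [9]=1
  size 2 → [2,8]=1  [4,7]=1  [6,9]=1  [7,8]=2  [7,9]=2  [8,9]=2
  size 3 → [1,4,7]=1  [2,7,8]=3  [2,8,9]=3  [4,7,8]=3  [4,7,9]=3  [5,6,9]=1  [6,7,9]=3  [6,8,9]=3  [7,8,9]=6
  size 4 → [1,4,7,8]=4  [1,4,7,9]=4  [2,4,7,8]=6  [2,6,8,9]=6  [2,7,8,9]=12  [3,5,6,9]=1  [4,6,7,9]=6  [4,7,8,9]=12  [5,6,7,9]=4  [5,6,8,9]=4  [6,7,8,9]=12
  size 5 → [0,3,5,6,9]=1  [1,2,4,7,8]=10  [1,4,6,7,9]=10  [1,4,7,8,9]=20  [2,4,7,8,9]=30  [2,5,6,8,9]=10  [2,6,7,8,9]=30  [3,5,6,7,9]=5  [3,5,6,8,9]=5  [4,5,6,7,9]=10  [4,6,7,8,9]=30  [5,6,7,8,9]=20
  size 6 → [0,3,5,6,7,9]=6  [0,3,5,6,8,9]=6  [1,2,4,7,8,9]=60  [1,4,5,6,7,9]=20  [1,4,6,7,8,9]=60  [2,3,5,6,8,9]=15  [2,4,6,7,8,9]=90  [2,5,6,7,8,9]=60  [3,4,5,6,7,9]=15  [3,5,6,7,8,9]=30  [4,5,6,7,8,9]=60
  size 7 → [0,2,3,5,6,8,9]=21  [0,3,4,5,6,7,9]=21  [0,3,5,6,7,8,9]=42  [1,2,4,6,7,8,9]=210  [1,3,4,5,6,7,9]=35  [1,4,5,6,7,8,9]=140  [2,3,5,6,7,8,9]=105  [2,4,5,6,7,8,9]=210  [3,4,5,6,7,8,9]=105
  size 8 → [0,1,3,4,5,6,7,9]=56  [0,2,3,5,6,7,8,9]=168  [0,3,4,5,6,7,8,9]=168  [1,2,4,5,6,7,8,9]=560  [1,3,4,5,6,7,8,9]=280  [2,3,4,5,6,7,8,9]=420
  first=0(a) contributes 1260
  first=1(i) contributes 756
  first=2(u) contributes 504
|[w]| = 2520

2520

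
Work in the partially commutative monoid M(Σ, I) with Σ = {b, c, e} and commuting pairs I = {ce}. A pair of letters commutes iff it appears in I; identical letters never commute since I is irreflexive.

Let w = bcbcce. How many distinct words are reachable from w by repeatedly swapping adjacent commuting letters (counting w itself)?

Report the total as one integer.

piece 0:b — minimal
piece 1:c rests on {0:b}
piece 2:b rests on {1:c}
piece 3:c rests on {2:b}
piece 4:c rests on {3:c}
piece 5:e rests on {2:b}
minimal pieces: {0:b}
ways to finish when only these pieces remain (= sum over removing one remaining piece with nothing left below it):
  1 left: {4}→1  {5}→1
  2 left: {3,4}→1  {4,5}→2
  3 left: {3,4,5}→3
  4 left: {2,3,4,5}→3
  placing 0:b first → 3 extensions

3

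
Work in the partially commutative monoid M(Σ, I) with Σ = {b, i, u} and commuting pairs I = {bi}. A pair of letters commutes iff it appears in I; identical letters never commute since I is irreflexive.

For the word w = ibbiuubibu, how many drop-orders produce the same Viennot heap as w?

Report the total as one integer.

#0=i has no predecessor
#1=b has no predecessor
#2=b depends on [1:b]
#3=i depends on [0:i]
#4=u depends on [2:b, 3:i]
#5=u depends on [4:u]
#6=b depends on [5:u]
#7=i depends on [5:u]
#8=b depends on [6:b]
#9=u depends on [7:i, 8:b]
sources: [0:i, 1:b]
N(rest) = Σ N(rest − s) over sources s of rest; N(one piece) = 1:
  size 1 → [9]=1
  size 2 → [7,9]=1  [8,9]=1
  size 3 → [6,8,9]=1  [7,8,9]=2
  size 4 → [6,7,8,9]=3
  size 5 → [5,6,7,8,9]=3
  size 6 → [4,5,6,7,8,9]=3
  size 7 → [2,4,5,6,7,8,9]=3  [3,4,5,6,7,8,9]=3
  size 8 → [0,3,4,5,6,7,8,9]=3  [1,2,4,5,6,7,8,9]=3  [2,3,4,5,6,7,8,9]=6
  first=0(i) contributes 9
  first=1(b) contributes 9
|[w]| = 18

18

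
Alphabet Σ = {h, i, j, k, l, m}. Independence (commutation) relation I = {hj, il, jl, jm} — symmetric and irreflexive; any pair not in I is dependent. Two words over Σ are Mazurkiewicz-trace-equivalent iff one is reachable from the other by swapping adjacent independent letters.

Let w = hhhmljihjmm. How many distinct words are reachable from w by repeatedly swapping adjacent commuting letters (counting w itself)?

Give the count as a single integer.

#0=h has no predecessor
#1=h depends on [0:h]
#2=h depends on [1:h]
#3=m depends on [2:h]
#4=l depends on [3:m]
#5=j has no predecessor
#6=i depends on [3:m, 5:j]
#7=h depends on [4:l, 6:i]
#8=j depends on [6:i]
#9=m depends on [7:h]
#10=m depends on [9:m]
sources: [0:h, 5:j]
N(rest) = Σ N(rest − s) over sources s of rest; N(one piece) = 1:
  size 1 → [8]=1  [10]=1
  size 2 → [8,10]=2  [9,10]=1
  size 3 → [7,9,10]=1  [8,9,10]=3
  size 4 → [4,7,9,10]=1  [7,8,9,10]=4
  size 5 → [4,7,8,9,10]=5  [6,7,8,9,10]=4
  size 6 → [4,6,7,8,9,10]=9  [5,6,7,8,9,10]=4
  size 7 → [3,4,6,7,8,9,10]=9  [4,5,6,7,8,9,10]=13
  size 8 → [2,3,4,6,7,8,9,10]=9  [3,4,5,6,7,8,9,10]=22
  size 9 → [1,2,3,4,6,7,8,9,10]=9  [2,3,4,5,6,7,8,9,10]=31
  first=0(h) contributes 40
  first=5(j) contributes 9
|[w]| = 49

49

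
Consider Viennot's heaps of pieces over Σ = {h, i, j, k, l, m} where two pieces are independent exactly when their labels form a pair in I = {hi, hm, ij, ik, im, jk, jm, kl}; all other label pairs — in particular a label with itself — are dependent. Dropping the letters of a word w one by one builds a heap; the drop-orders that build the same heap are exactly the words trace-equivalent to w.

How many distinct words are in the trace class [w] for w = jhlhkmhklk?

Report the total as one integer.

piece 0:j — minimal
piece 1:h rests on {0:j}
piece 2:l rests on {1:h}
piece 3:h rests on {2:l}
piece 4:k rests on {3:h}
piece 5:m rests on {4:k}
piece 6:h rests on {4:k}
piece 7:k rests on {5:m, 6:h}
piece 8:l rests on {5:m, 6:h}
piece 9:k rests on {7:k}
minimal pieces: {0:j}
ways to finish when only these pieces remain (= sum over removing one remaining piece with nothing left below it):
  1 left: {8}→1  {9}→1
  2 left: {7,9}→1  {8,9}→2
  3 left: {7,8,9}→3
  4 left: {5,7,8,9}→3  {6,7,8,9}→3
  5 left: {5,6,7,8,9}→6
  6 left: {4,5,6,7,8,9}→6
  7 left: {3,4,5,6,7,8,9}→6
  8 left: {2,3,4,5,6,7,8,9}→6
  placing 0:j first → 6 extensions

6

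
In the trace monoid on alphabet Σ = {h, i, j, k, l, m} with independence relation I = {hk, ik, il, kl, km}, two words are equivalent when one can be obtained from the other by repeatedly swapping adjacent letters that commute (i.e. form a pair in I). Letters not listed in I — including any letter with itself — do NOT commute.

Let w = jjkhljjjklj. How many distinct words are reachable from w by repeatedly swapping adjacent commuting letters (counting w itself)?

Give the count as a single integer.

6

#0=j has no predecessor
#1=j depends on [0:j]
#2=k depends on [1:j]
#3=h depends on [1:j]
#4=l depends on [3:h]
#5=j depends on [2:k, 4:l]
#6=j depends on [5:j]
#7=j depends on [6:j]
#8=k depends on [7:j]
#9=l depends on [7:j]
#10=j depends on [8:k, 9:l]
sources: [0:j]
N(rest) = Σ N(rest − s) over sources s of rest; N(one piece) = 1:
  size 1 → [10]=1
  size 2 → [8,10]=1  [9,10]=1
  size 3 → [8,9,10]=2
  size 4 → [7,8,9,10]=2
  size 5 → [6,7,8,9,10]=2
  size 6 → [5,6,7,8,9,10]=2
  size 7 → [2,5,6,7,8,9,10]=2  [4,5,6,7,8,9,10]=2
  size 8 → [2,4,5,6,7,8,9,10]=4  [3,4,5,6,7,8,9,10]=2
  size 9 → [2,3,4,5,6,7,8,9,10]=6
  first=0(j) contributes 6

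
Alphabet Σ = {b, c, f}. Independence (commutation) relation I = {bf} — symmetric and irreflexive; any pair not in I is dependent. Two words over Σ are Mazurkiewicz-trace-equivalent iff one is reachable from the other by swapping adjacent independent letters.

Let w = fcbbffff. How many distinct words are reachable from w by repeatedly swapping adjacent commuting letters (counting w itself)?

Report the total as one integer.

15

drop 0:f onto floor
drop 1:c onto {0:f}
drop 2:b onto {1:c}
drop 3:b onto {2:b}
drop 4:f onto {1:c}
drop 5:f onto {4:f}
drop 6:f onto {5:f}
drop 7:f onto {6:f}
ground layer = {0:f}
drop-orders for the pieces not yet dropped (sum over which currently-grounded one goes next):
  1 to go: {3} 1  {7} 1
  2 to go: {2,3} 1  {3,7} 2  {6,7} 1
  3 to go: {2,3,7} 3  {3,6,7} 3  {5,6,7} 1
  4 to go: {2,3,6,7} 6  {3,5,6,7} 4  {4,5,6,7} 1
  5 to go: {2,3,5,6,7} 10  {3,4,5,6,7} 5
  6 to go: {2,3,4,5,6,7} 15
  if 0:f drops first: 15 orders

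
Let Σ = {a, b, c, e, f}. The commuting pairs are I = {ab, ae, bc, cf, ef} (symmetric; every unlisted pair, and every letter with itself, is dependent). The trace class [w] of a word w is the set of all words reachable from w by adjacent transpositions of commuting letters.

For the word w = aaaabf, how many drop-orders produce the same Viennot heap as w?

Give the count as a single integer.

0(a) covers ∅
1(a) covers 0:a
2(a) covers 1:a
3(a) covers 2:a
4(b) covers ∅
5(f) covers 3:a, 4:b
floor of heap: 0:a, 4:b
completions by unplaced set U, small U first (add the entries for U minus each lowest piece of U):
  |U|=1: {5}:1
  |U|=2: {3,5}:1  {4,5}:1
  |U|=3: {2,3,5}:1  {3,4,5}:2
  |U|=4: {1,2,3,5}:1  {2,3,4,5}:3
  start at 0(a): 4
  start at 4(b): 1
sum over floor = 5

5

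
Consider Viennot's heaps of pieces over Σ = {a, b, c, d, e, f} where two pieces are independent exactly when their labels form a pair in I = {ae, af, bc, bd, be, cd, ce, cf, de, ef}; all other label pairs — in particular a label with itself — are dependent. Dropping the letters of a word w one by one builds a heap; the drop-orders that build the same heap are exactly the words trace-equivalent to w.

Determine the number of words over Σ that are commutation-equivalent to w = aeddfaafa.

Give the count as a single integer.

90

drop 0:a onto floor
drop 1:e onto floor
drop 2:d onto {0:a}
drop 3:d onto {2:d}
drop 4:f onto {3:d}
drop 5:a onto {3:d}
drop 6:a onto {5:a}
drop 7:f onto {4:f}
drop 8:a onto {6:a}
ground layer = {0:a, 1:e}
drop-orders for the pieces not yet dropped (sum over which currently-grounded one goes next):
  1 to go: {1} 1  {7} 1  {8} 1
  2 to go: {1,7} 2  {1,8} 2  {4,7} 1  {6,8} 1  {7,8} 2
  3 to go: {1,4,7} 3  {1,6,8} 3  {1,7,8} 6  {4,7,8} 3  {5,6,8} 1  {6,7,8} 3
  4 to go: {1,4,7,8} 12  {1,5,6,8} 4  {1,6,7,8} 12  {4,6,7,8} 6  {5,6,7,8} 4
  5 to go: {1,4,6,7,8} 30  {1,5,6,7,8} 20  {4,5,6,7,8} 10
  6 to go: {1,4,5,6,7,8} 60  {3,4,5,6,7,8} 10
  7 to go: {1,3,4,5,6,7,8} 70  {2,3,4,5,6,7,8} 10
  if 0:a drops first: 80 orders
  if 1:e drops first: 10 orders
heap linearizations: 90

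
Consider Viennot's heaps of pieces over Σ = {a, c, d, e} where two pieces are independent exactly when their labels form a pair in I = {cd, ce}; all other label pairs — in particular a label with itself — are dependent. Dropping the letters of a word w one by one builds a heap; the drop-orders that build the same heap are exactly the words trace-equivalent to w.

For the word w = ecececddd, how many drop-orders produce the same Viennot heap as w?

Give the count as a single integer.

84

drop 0:e onto floor
drop 1:c onto floor
drop 2:e onto {0:e}
drop 3:c onto {1:c}
drop 4:e onto {2:e}
drop 5:c onto {3:c}
drop 6:d onto {4:e}
drop 7:d onto {6:d}
drop 8:d onto {7:d}
ground layer = {0:e, 1:c}
drop-orders for the pieces not yet dropped (sum over which currently-grounded one goes next):
  1 to go: {5} 1  {8} 1
  2 to go: {3,5} 1  {5,8} 2  {7,8} 1
  3 to go: {1,3,5} 1  {3,5,8} 3  {5,7,8} 3  {6,7,8} 1
  4 to go: {1,3,5,8} 4  {3,5,7,8} 6  {4,6,7,8} 1  {5,6,7,8} 4
  5 to go: {1,3,5,7,8} 10  {2,4,6,7,8} 1  {3,5,6,7,8} 10  {4,5,6,7,8} 5
  6 to go: {0,2,4,6,7,8} 1  {1,3,5,6,7,8} 20  {2,4,5,6,7,8} 6  {3,4,5,6,7,8} 15
  7 to go: {0,2,4,5,6,7,8} 7  {1,3,4,5,6,7,8} 35  {2,3,4,5,6,7,8} 21
  if 0:e drops first: 56 orders
  if 1:c drops first: 28 orders
heap linearizations: 84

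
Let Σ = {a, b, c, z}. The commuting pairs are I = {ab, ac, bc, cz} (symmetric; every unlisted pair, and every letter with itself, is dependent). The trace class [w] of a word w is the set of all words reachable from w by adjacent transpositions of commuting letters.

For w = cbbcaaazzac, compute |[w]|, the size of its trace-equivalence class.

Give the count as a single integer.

1650

0(c) covers ∅
1(b) covers ∅
2(b) covers 1:b
3(c) covers 0:c
4(a) covers ∅
5(a) covers 4:a
6(a) covers 5:a
7(z) covers 2:b, 6:a
8(z) covers 7:z
9(a) covers 8:z
10(c) covers 3:c
floor of heap: 0:c, 1:b, 4:a
completions by unplaced set U, small U first (add the entries for U minus each lowest piece of U):
  |U|=1: {9}:1  {10}:1
  |U|=2: {3,10}:1  {8,9}:1  {9,10}:2
  |U|=3: {0,3,10}:1  {3,9,10}:3  {7,8,9}:1  {8,9,10}:3
  |U|=4: {0,3,9,10}:4  {2,7,8,9}:1  {3,8,9,10}:6  {6,7,8,9}:1  {7,8,9,10}:4
  |U|=5: {0,3,8,9,10}:10  {1,2,7,8,9}:1  {2,6,7,8,9}:2  {2,7,8,9,10}:5  {3,7,8,9,10}:10  {5,6,7,8,9}:1  {6,7,8,9,10}:5
  |U|=6: {0,3,7,8,9,10}:20  {1,2,6,7,8,9}:3  {1,2,7,8,9,10}:6  {2,3,7,8,9,10}:15  {2,5,6,7,8,9}:3  {2,6,7,8,9,10}:12  {3,6,7,8,9,10}:15  {4,5,6,7,8,9}:1  {5,6,7,8,9,10}:6
  |U|=7: {0,2,3,7,8,9,10}:35  {0,3,6,7,8,9,10}:35  {1,2,3,7,8,9,10}:21  {1,2,5,6,7,8,9}:6  {1,2,6,7,8,9,10}:21  {2,3,6,7,8,9,10}:42  {2,4,5,6,7,8,9}:4  {2,5,6,7,8,9,10}:21  {3,5,6,7,8,9,10}:21  {4,5,6,7,8,9,10}:7
  |U|=8: {0,1,2,3,7,8,9,10}:56  {0,2,3,6,7,8,9,10}:112  {0,3,5,6,7,8,9,10}:56  {1,2,3,6,7,8,9,10}:84  {1,2,4,5,6,7,8,9}:10  {1,2,5,6,7,8,9,10}:48  {2,3,5,6,7,8,9,10}:84  {2,4,5,6,7,8,9,10}:32  {3,4,5,6,7,8,9,10}:28
  |U|=9: {0,1,2,3,6,7,8,9,10}:252  {0,2,3,5,6,7,8,9,10}:252  {0,3,4,5,6,7,8,9,10}:84  {1,2,3,5,6,7,8,9,10}:216  {1,2,4,5,6,7,8,9,10}:90  {2,3,4,5,6,7,8,9,10}:144
  start at 0(c): 450
  start at 1(b): 480
  start at 4(a): 720
sum over floor = 1650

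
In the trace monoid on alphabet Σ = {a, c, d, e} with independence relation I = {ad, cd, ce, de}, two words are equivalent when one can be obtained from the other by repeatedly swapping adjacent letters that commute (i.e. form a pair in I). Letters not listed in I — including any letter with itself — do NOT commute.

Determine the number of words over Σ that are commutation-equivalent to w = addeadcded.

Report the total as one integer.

0(a) covers ∅
1(d) covers ∅
2(d) covers 1:d
3(e) covers 0:a
4(a) covers 3:e
5(d) covers 2:d
6(c) covers 4:a
7(d) covers 5:d
8(e) covers 4:a
9(d) covers 7:d
floor of heap: 0:a, 1:d
completions by unplaced set U, small U first (add the entries for U minus each lowest piece of U):
  |U|=1: {6}:1  {8}:1  {9}:1
  |U|=2: {6,8}:2  {6,9}:2  {7,9}:1  {8,9}:2
  |U|=3: {4,6,8}:2  {5,7,9}:1  {6,7,9}:3  {6,8,9}:6  {7,8,9}:3
  |U|=4: {2,5,7,9}:1  {3,4,6,8}:2  {4,6,8,9}:8  {5,6,7,9}:4  {5,7,8,9}:4  {6,7,8,9}:12
  |U|=5: {0,3,4,6,8}:2  {1,2,5,7,9}:1  {2,5,6,7,9}:5  {2,5,7,8,9}:5  {3,4,6,8,9}:10  {4,6,7,8,9}:20  {5,6,7,8,9}:20
  |U|=6: {0,3,4,6,8,9}:12  {1,2,5,6,7,9}:6  {1,2,5,7,8,9}:6  {2,5,6,7,8,9}:30  {3,4,6,7,8,9}:30  {4,5,6,7,8,9}:40
  |U|=7: {0,3,4,6,7,8,9}:42  {1,2,5,6,7,8,9}:42  {2,4,5,6,7,8,9}:70  {3,4,5,6,7,8,9}:70
  |U|=8: {0,3,4,5,6,7,8,9}:112  {1,2,4,5,6,7,8,9}:112  {2,3,4,5,6,7,8,9}:140
  start at 0(a): 252
  start at 1(d): 252
sum over floor = 504

504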